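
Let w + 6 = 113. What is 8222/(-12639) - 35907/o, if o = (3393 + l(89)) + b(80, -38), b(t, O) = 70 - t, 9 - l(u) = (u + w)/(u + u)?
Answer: -42872060377/3814323810 ≈ -11.240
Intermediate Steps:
w = 107 (w = -6 + 113 = 107)
l(u) = 9 - (107 + u)/(2*u) (l(u) = 9 - (u + 107)/(u + u) = 9 - (107 + u)/(2*u))
o = 301790/89 (o = (3393 + (1/2)*(-107 + 17*89)/89) + (70 - 1*80) = (3393 + (1/2)*(1/89)*(-107 + 1513)) + (70 - 80) = (3393 + (1/2)*(1/89)*1406) - 10 = (3393 + 703/89) - 10 = 302680/89 - 10 = 301790/89 ≈ 3390.9)
8222/(-12639) - 35907/o = 8222/(-12639) - 35907/301790/89 = 8222*(-1/12639) - 35907*89/301790 = -8222/12639 - 3195723/301790 = -42872060377/3814323810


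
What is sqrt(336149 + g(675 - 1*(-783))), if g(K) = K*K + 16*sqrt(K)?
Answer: sqrt(2461913 + 432*sqrt(2)) ≈ 1569.2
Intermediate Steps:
g(K) = K**2 + 16*sqrt(K)
sqrt(336149 + g(675 - 1*(-783))) = sqrt(336149 + ((675 - 1*(-783))**2 + 16*sqrt(675 - 1*(-783)))) = sqrt(336149 + ((675 + 783)**2 + 16*sqrt(675 + 783))) = sqrt(336149 + (1458**2 + 16*sqrt(1458))) = sqrt(336149 + (2125764 + 16*(27*sqrt(2)))) = sqrt(336149 + (2125764 + 432*sqrt(2))) = sqrt(2461913 + 432*sqrt(2))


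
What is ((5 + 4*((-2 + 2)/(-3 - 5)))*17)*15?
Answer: 1275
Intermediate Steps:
((5 + 4*((-2 + 2)/(-3 - 5)))*17)*15 = ((5 + 4*(0/(-8)))*17)*15 = ((5 + 4*(0*(-1/8)))*17)*15 = ((5 + 4*0)*17)*15 = ((5 + 0)*17)*15 = (5*17)*15 = 85*15 = 1275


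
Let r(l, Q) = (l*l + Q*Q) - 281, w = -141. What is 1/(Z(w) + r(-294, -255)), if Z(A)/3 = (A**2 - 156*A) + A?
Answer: 1/276388 ≈ 3.6181e-6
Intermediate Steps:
Z(A) = -465*A + 3*A**2 (Z(A) = 3*((A**2 - 156*A) + A) = 3*(A**2 - 155*A) = -465*A + 3*A**2)
r(l, Q) = -281 + Q**2 + l**2 (r(l, Q) = (l**2 + Q**2) - 281 = (Q**2 + l**2) - 281 = -281 + Q**2 + l**2)
1/(Z(w) + r(-294, -255)) = 1/(3*(-141)*(-155 - 141) + (-281 + (-255)**2 + (-294)**2)) = 1/(3*(-141)*(-296) + (-281 + 65025 + 86436)) = 1/(125208 + 151180) = 1/276388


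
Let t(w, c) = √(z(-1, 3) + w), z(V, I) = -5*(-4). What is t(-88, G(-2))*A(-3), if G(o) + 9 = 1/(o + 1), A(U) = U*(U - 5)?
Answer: 48*I*√17 ≈ 197.91*I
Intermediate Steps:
A(U) = U*(-5 + U)
z(V, I) = 20
G(o) = -9 + 1/(1 + o) (G(o) = -9 + 1/(o + 1) = -9 + 1/(1 + o))
t(w, c) = √(20 + w)
t(-88, G(-2))*A(-3) = √(20 - 88)*(-3*(-5 - 3)) = √(-68)*(-3*(-8)) = (2*I*√17)*24 = 48*I*√17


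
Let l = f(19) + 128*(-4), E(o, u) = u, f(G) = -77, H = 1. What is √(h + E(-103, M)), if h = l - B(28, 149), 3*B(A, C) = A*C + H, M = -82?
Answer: I*√2062 ≈ 45.409*I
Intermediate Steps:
B(A, C) = ⅓ + A*C/3 (B(A, C) = (A*C + 1)/3 = (1 + A*C)/3 = ⅓ + A*C/3)
l = -589 (l = -77 + 128*(-4) = -77 - 512 = -589)
h = -1980 (h = -589 - (⅓ + (⅓)*28*149) = -589 - (⅓ + 4172/3) = -589 - 1*1391 = -589 - 1391 = -1980)
√(h + E(-103, M)) = √(-1980 - 82) = √(-2062) = I*√2062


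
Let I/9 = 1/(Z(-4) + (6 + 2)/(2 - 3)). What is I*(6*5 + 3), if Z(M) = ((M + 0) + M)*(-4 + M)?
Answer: 297/56 ≈ 5.3036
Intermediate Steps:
Z(M) = 2*M*(-4 + M) (Z(M) = (M + M)*(-4 + M) = (2*M)*(-4 + M) = 2*M*(-4 + M))
I = 9/56 (I = 9/(2*(-4)*(-4 - 4) + (6 + 2)/(2 - 3)) = 9/(2*(-4)*(-8) + 8/(-1)) = 9/(64 + 8*(-1)) = 9/(64 - 8) = 9/56 ≈ 0.16071)
I*(6*5 + 3) = 9*(6*5 + 3)/56 = 9*(30 + 3)/56 = (9/56)*33 = 297/56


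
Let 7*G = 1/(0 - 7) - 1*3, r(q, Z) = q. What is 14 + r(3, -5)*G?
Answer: 620/49 ≈ 12.653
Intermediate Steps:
G = -22/49 (G = (1/(0 - 7) - 1*3)/7 = (1/(-7) - 3)/7 = (-⅐ - 3)/7 = (⅐)*(-22/7) = -22/49 ≈ -0.44898)
14 + r(3, -5)*G = 14 + 3*(-22/49) = 14 - 66/49 = 620/49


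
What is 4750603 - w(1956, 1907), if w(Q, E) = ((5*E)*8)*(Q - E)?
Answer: 1012883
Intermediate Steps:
w(Q, E) = 40*E*(Q - E) (w(Q, E) = (40*E)*(Q - E) = 40*E*(Q - E))
4750603 - w(1956, 1907) = 4750603 - 40*1907*(1956 - 1*1907) = 4750603 - 40*1907*(1956 - 1907) = 4750603 - 40*1907*49 = 4750603 - 1*3737720 = 4750603 - 3737720 = 1012883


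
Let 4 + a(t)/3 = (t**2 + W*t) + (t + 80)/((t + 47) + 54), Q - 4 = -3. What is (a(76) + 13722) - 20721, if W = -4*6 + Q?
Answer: 299463/59 ≈ 5075.6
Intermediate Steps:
Q = 1 (Q = 4 - 3 = 1)
W = -23 (W = -4*6 + 1 = -24 + 1 = -23)
a(t) = -12 - 69*t + 3*t**2 + 3*(80 + t)/(101 + t) (a(t) = -12 + 3*((t**2 - 23*t) + (t + 80)/((t + 47) + 54)) = -12 + 3*((t**2 - 23*t) + (80 + t)/((47 + t) + 54)) = -12 + 3*((t**2 - 23*t) + (80 + t)/(101 + t)) = -12 + 3*(t**2 - 23*t + (80 + t)/(101 + t)) = -12 + (-69*t + 3*t**2 + 3*(80 + t)/(101 + t)) = -12 - 69*t + 3*t**2 + 3*(80 + t)/(101 + t))
(a(76) + 13722) - 20721 = (3*(-324 + 76**3 - 2326*76 + 78*76**2)/(101 + 76) + 13722) - 20721 = (3*(-324 + 438976 - 176776 + 78*5776)/177 + 13722) - 20721 = (3*(1/177)*(-324 + 438976 - 176776 + 450528) + 13722) - 20721 = (3*(1/177)*712404 + 13722) - 20721 = (712404/59 + 13722) - 20721 = 1522002/59 - 20721 = 299463/59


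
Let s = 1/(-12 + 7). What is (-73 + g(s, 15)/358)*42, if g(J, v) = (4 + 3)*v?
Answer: -546609/179 ≈ -3053.7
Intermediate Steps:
s = -⅕ (s = 1/(-5) = -⅕ ≈ -0.20000)
g(J, v) = 7*v
(-73 + g(s, 15)/358)*42 = (-73 + (7*15)/358)*42 = (-73 + 105*(1/358))*42 = (-73 + 105/358)*42 = -26029/358*42 = -546609/179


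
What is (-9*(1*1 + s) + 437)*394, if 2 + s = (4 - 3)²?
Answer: 172178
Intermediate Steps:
s = -1 (s = -2 + (4 - 3)² = -2 + 1² = -2 + 1 = -1)
(-9*(1*1 + s) + 437)*394 = (-9*(1*1 - 1) + 437)*394 = (-9*(1 - 1) + 437)*394 = (-9*0 + 437)*394 = (0 + 437)*394 = 437*394 = 172178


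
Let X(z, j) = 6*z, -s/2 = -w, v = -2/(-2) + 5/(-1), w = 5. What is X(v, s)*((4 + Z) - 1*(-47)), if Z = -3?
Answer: -1152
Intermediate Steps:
v = -4 (v = -2*(-½) + 5*(-1) = 1 - 5 = -4)
s = 10 (s = -(-2)*5 = -2*(-5) = 10)
X(v, s)*((4 + Z) - 1*(-47)) = (6*(-4))*((4 - 3) - 1*(-47)) = -24*(1 + 47) = -24*48 = -1152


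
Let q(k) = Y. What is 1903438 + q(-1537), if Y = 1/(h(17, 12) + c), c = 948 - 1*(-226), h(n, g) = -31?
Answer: 2175629635/1143 ≈ 1.9034e+6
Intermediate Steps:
c = 1174 (c = 948 + 226 = 1174)
Y = 1/1143 (Y = 1/(-31 + 1174) = 1/1143 ≈ 0.00087489)
q(k) = 1/1143
1903438 + q(-1537) = 1903438 + 1/1143 = 2175629635/1143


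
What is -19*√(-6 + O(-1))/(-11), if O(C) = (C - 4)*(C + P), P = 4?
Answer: 19*I*√21/11 ≈ 7.9154*I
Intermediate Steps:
O(C) = (-4 + C)*(4 + C) (O(C) = (C - 4)*(C + 4) = (-4 + C)*(4 + C))
-19*√(-6 + O(-1))/(-11) = -19*√(-6 + (-16 + (-1)²))/(-11) = -19*√(-6 + (-16 + 1))*(-1/11) = -19*√(-6 - 15)*(-1/11) = -19*I*√21*(-1/11) = 19*I*√21/11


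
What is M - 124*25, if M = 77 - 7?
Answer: -3030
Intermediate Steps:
M = 70
M - 124*25 = 70 - 124*25 = 70 - 3100 = -3030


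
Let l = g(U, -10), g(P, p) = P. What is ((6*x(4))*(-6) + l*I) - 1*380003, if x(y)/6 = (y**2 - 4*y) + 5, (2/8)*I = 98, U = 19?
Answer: -373635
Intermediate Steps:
I = 392 (I = 4*98 = 392)
l = 19
x(y) = 30 - 24*y + 6*y**2 (x(y) = 6*((y**2 - 4*y) + 5) = 6*(5 + y**2 - 4*y) = 30 - 24*y + 6*y**2)
((6*x(4))*(-6) + l*I) - 1*380003 = ((6*(30 - 24*4 + 6*4**2))*(-6) + 19*392) - 1*380003 = ((6*(30 - 96 + 6*16))*(-6) + 7448) - 380003 = ((6*(30 - 96 + 96))*(-6) + 7448) - 380003 = ((6*30)*(-6) + 7448) - 380003 = (180*(-6) + 7448) - 380003 = (-1080 + 7448) - 380003 = 6368 - 380003 = -373635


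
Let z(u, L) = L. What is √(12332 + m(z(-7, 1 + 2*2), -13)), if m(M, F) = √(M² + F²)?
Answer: √(12332 + √194) ≈ 111.11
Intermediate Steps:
m(M, F) = √(F² + M²)
√(12332 + m(z(-7, 1 + 2*2), -13)) = √(12332 + √((-13)² + (1 + 2*2)²)) = √(12332 + √(169 + (1 + 4)²)) = √(12332 + √(169 + 5²)) = √(12332 + √(169 + 25)) = √(12332 + √194)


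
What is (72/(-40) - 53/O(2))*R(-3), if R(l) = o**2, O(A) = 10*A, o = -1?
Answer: -89/20 ≈ -4.4500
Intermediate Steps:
R(l) = 1 (R(l) = (-1)**2 = 1)
(72/(-40) - 53/O(2))*R(-3) = (72/(-40) - 53/(10*2))*1 = (72*(-1/40) - 53/20)*1 = (-9/5 - 53*1/20)*1 = (-9/5 - 53/20)*1 = -89/20*1 = -89/20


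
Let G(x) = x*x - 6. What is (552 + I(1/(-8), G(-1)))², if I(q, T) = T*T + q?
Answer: 21298225/64 ≈ 3.3279e+5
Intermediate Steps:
G(x) = -6 + x² (G(x) = x² - 6 = -6 + x²)
I(q, T) = q + T² (I(q, T) = T² + q = q + T²)
(552 + I(1/(-8), G(-1)))² = (552 + (1/(-8) + (-6 + (-1)²)²))² = (552 + (-⅛ + (-6 + 1)²))² = (552 + (-⅛ + (-5)²))² = (552 + (-⅛ + 25))² = (552 + 199/8)² = (4615/8)² = 21298225/64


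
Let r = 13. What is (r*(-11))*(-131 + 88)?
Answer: 6149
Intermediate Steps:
(r*(-11))*(-131 + 88) = (13*(-11))*(-131 + 88) = -143*(-43) = 6149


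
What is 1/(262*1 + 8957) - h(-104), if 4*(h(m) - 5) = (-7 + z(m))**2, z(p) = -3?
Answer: -276569/9219 ≈ -30.000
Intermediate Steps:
h(m) = 30 (h(m) = 5 + (-7 - 3)**2/4 = 5 + (1/4)*(-10)**2 = 5 + (1/4)*100 = 5 + 25 = 30)
1/(262*1 + 8957) - h(-104) = 1/(262*1 + 8957) - 1*30 = 1/(262 + 8957) - 30 = 1/9219 - 30 = -276569/9219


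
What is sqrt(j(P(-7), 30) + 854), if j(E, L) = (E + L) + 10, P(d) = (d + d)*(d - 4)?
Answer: 2*sqrt(262) ≈ 32.373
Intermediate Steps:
P(d) = 2*d*(-4 + d) (P(d) = (2*d)*(-4 + d) = 2*d*(-4 + d))
j(E, L) = 10 + E + L
sqrt(j(P(-7), 30) + 854) = sqrt((10 + 2*(-7)*(-4 - 7) + 30) + 854) = sqrt((10 + 2*(-7)*(-11) + 30) + 854) = sqrt((10 + 154 + 30) + 854) = sqrt(194 + 854) = sqrt(1048) = 2*sqrt(262)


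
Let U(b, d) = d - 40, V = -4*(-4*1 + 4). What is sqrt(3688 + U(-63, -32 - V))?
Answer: 4*sqrt(226) ≈ 60.133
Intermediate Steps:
V = 0 (V = -4*(-4 + 4) = -4*0 = 0)
U(b, d) = -40 + d
sqrt(3688 + U(-63, -32 - V)) = sqrt(3688 + (-40 + (-32 - 1*0))) = sqrt(3688 + (-40 + (-32 + 0))) = sqrt(3688 + (-40 - 32)) = sqrt(3688 - 72) = sqrt(3616) = 4*sqrt(226)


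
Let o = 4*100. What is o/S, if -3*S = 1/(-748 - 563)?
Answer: 1573200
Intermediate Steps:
o = 400
S = 1/3933 (S = -1/(3*(-748 - 563)) = -⅓/(-1311) = -⅓*(-1/1311) = 1/3933 ≈ 0.00025426)
o/S = 400/(1/3933) = 400*3933 = 1573200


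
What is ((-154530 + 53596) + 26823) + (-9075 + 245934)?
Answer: 162748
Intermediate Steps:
((-154530 + 53596) + 26823) + (-9075 + 245934) = (-100934 + 26823) + 236859 = -74111 + 236859 = 162748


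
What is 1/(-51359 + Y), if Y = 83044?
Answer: 1/31685 ≈ 3.1561e-5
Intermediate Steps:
1/(-51359 + Y) = 1/(-51359 + 83044) = 1/31685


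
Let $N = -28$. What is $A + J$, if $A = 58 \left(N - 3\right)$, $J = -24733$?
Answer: $-26531$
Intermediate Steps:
$A = -1798$ ($A = 58 \left(-28 - 3\right) = 58 \left(-31\right) = -1798$)
$A + J = -1798 - 24733 = -26531$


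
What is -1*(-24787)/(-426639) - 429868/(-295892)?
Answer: 44016044662/31559766747 ≈ 1.3947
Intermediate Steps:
-1*(-24787)/(-426639) - 429868/(-295892) = 24787*(-1/426639) - 429868*(-1/295892) = -24787/426639 + 107467/73973 = 44016044662/31559766747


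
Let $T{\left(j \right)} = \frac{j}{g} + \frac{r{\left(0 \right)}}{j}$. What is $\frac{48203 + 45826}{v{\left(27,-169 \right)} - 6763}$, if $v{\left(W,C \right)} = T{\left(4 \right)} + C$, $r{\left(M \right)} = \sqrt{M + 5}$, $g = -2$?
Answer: $- \frac{10431953376}{769285691} - \frac{376116 \sqrt{5}}{769285691} \approx -13.562$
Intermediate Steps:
$r{\left(M \right)} = \sqrt{5 + M}$
$T{\left(j \right)} = - \frac{j}{2} + \frac{\sqrt{5}}{j}$ ($T{\left(j \right)} = \frac{j}{-2} + \frac{\sqrt{5 + 0}}{j} = j \left(- \frac{1}{2}\right) + \frac{\sqrt{5}}{j} = - \frac{j}{2} + \frac{\sqrt{5}}{j}$)
$v{\left(W,C \right)} = -2 + C + \frac{\sqrt{5}}{4}$ ($v{\left(W,C \right)} = \left(\left(- \frac{1}{2}\right) 4 + \frac{\sqrt{5}}{4}\right) + C = \left(-2 + \sqrt{5} \cdot \frac{1}{4}\right) + C = \left(-2 + \frac{\sqrt{5}}{4}\right) + C = -2 + C + \frac{\sqrt{5}}{4}$)
$\frac{48203 + 45826}{v{\left(27,-169 \right)} - 6763} = \frac{48203 + 45826}{\left(-2 - 169 + \frac{\sqrt{5}}{4}\right) - 6763} = \frac{94029}{\left(-171 + \frac{\sqrt{5}}{4}\right) - 6763} = \frac{94029}{-6934 + \frac{\sqrt{5}}{4}}$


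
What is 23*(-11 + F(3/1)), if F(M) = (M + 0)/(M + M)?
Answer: -483/2 ≈ -241.50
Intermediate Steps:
F(M) = ½ (F(M) = M/((2*M)) = M*(1/(2*M)) = ½)
23*(-11 + F(3/1)) = 23*(-11 + ½) = 23*(-21/2) = -483/2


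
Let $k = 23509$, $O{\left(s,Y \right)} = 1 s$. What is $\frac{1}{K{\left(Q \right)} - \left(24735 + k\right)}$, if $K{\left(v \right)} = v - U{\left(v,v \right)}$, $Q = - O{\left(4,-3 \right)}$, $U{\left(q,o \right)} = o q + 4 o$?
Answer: $- \frac{1}{48248} \approx -2.0726 \cdot 10^{-5}$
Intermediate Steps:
$O{\left(s,Y \right)} = s$
$U{\left(q,o \right)} = 4 o + o q$
$Q = -4$ ($Q = \left(-1\right) 4 = -4$)
$K{\left(v \right)} = v - v \left(4 + v\right)$
$\frac{1}{K{\left(Q \right)} - \left(24735 + k\right)} = \frac{1}{- 4 \left(-3 - -4\right) - 48244} = \frac{1}{- 4 \left(-3 + 4\right) - 48244} = \frac{1}{\left(-4\right) 1 - 48244} = \frac{1}{-4 - 48244} = \frac{1}{-48248} = - \frac{1}{48248}$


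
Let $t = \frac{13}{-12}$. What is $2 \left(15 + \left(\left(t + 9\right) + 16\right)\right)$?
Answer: $\frac{467}{6} \approx 77.833$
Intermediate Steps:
$t = - \frac{13}{12}$ ($t = 13 \left(- \frac{1}{12}\right) = - \frac{13}{12} \approx -1.0833$)
$2 \left(15 + \left(\left(t + 9\right) + 16\right)\right) = 2 \left(15 + \left(\left(- \frac{13}{12} + 9\right) + 16\right)\right) = 2 \left(15 + \left(\frac{95}{12} + 16\right)\right) = 2 \left(15 + \frac{287}{12}\right) = 2 \cdot \frac{467}{12} = \frac{467}{6}$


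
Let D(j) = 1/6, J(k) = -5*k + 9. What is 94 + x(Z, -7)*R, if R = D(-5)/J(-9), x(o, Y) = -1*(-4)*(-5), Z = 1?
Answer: 7609/81 ≈ 93.938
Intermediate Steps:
x(o, Y) = -20 (x(o, Y) = 4*(-5) = -20)
J(k) = 9 - 5*k
D(j) = 1/6
R = 1/324 (R = 1/(6*(9 - 5*(-9))) = 1/(6*(9 + 45)) = (1/6)/54 = (1/6)*(1/54) = 1/324 ≈ 0.0030864)
94 + x(Z, -7)*R = 94 - 20*1/324 = 94 - 5/81 = 7609/81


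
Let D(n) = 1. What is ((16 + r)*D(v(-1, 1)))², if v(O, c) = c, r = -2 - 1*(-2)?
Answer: 256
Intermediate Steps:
r = 0 (r = -2 + 2 = 0)
((16 + r)*D(v(-1, 1)))² = ((16 + 0)*1)² = (16*1)² = 16² = 256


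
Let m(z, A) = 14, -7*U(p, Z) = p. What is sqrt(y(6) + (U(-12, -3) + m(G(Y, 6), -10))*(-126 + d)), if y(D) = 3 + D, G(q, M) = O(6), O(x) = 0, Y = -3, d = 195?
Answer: sqrt(53571)/7 ≈ 33.065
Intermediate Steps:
U(p, Z) = -p/7
G(q, M) = 0
sqrt(y(6) + (U(-12, -3) + m(G(Y, 6), -10))*(-126 + d)) = sqrt((3 + 6) + (-1/7*(-12) + 14)*(-126 + 195)) = sqrt(9 + (12/7 + 14)*69) = sqrt(9 + (110/7)*69) = sqrt(9 + 7590/7) = sqrt(7653/7) = sqrt(53571)/7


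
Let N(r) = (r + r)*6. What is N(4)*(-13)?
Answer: -624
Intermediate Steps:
N(r) = 12*r (N(r) = (2*r)*6 = 12*r)
N(4)*(-13) = (12*4)*(-13) = 48*(-13) = -624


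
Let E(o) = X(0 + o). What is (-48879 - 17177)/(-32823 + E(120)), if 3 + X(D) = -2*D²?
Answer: 33028/30813 ≈ 1.0719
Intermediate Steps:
X(D) = -3 - 2*D²
E(o) = -3 - 2*o² (E(o) = -3 - 2*(0 + o)² = -3 - 2*o²)
(-48879 - 17177)/(-32823 + E(120)) = (-48879 - 17177)/(-32823 + (-3 - 2*120²)) = -66056/(-32823 + (-3 - 2*14400)) = -66056/(-32823 + (-3 - 28800)) = -66056/(-32823 - 28803) = -66056/(-61626) = -66056*(-1/61626) = 33028/30813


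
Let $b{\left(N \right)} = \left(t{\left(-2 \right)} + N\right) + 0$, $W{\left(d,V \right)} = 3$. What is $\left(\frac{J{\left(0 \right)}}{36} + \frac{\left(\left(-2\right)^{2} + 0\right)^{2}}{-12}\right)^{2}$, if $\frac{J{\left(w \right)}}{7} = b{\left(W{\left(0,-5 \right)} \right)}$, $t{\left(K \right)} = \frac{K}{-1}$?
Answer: $\frac{169}{1296} \approx 0.1304$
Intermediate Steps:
$t{\left(K \right)} = - K$ ($t{\left(K \right)} = K \left(-1\right) = - K$)
$b{\left(N \right)} = 2 + N$ ($b{\left(N \right)} = \left(\left(-1\right) \left(-2\right) + N\right) + 0 = \left(2 + N\right) + 0 = 2 + N$)
$J{\left(w \right)} = 35$ ($J{\left(w \right)} = 7 \left(2 + 3\right) = 7 \cdot 5 = 35$)
$\left(\frac{J{\left(0 \right)}}{36} + \frac{\left(\left(-2\right)^{2} + 0\right)^{2}}{-12}\right)^{2} = \left(\frac{35}{36} + \frac{\left(\left(-2\right)^{2} + 0\right)^{2}}{-12}\right)^{2} = \left(35 \cdot \frac{1}{36} + \left(4 + 0\right)^{2} \left(- \frac{1}{12}\right)\right)^{2} = \left(\frac{35}{36} + 4^{2} \left(- \frac{1}{12}\right)\right)^{2} = \left(\frac{35}{36} + 16 \left(- \frac{1}{12}\right)\right)^{2} = \left(\frac{35}{36} - \frac{4}{3}\right)^{2} = \left(- \frac{13}{36}\right)^{2} = \frac{169}{1296}$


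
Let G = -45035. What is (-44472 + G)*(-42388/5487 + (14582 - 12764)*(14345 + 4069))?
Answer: -16441213873101952/5487 ≈ -2.9964e+12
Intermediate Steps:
(-44472 + G)*(-42388/5487 + (14582 - 12764)*(14345 + 4069)) = (-44472 - 45035)*(-42388/5487 + (14582 - 12764)*(14345 + 4069)) = -89507*(-42388*1/5487 + 1818*18414) = -89507*(-42388/5487 + 33476652) = -89507*183686347136/5487 = -16441213873101952/5487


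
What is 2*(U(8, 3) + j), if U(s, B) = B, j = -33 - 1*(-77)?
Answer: 94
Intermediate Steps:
j = 44 (j = -33 + 77 = 44)
2*(U(8, 3) + j) = 2*(3 + 44) = 2*47 = 94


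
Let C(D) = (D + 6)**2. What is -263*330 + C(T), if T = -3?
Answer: -86781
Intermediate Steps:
C(D) = (6 + D)**2
-263*330 + C(T) = -263*330 + (6 - 3)**2 = -86790 + 3**2 = -86790 + 9 = -86781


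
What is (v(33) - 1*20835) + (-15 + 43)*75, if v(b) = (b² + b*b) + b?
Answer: -16524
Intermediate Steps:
v(b) = b + 2*b² (v(b) = (b² + b²) + b = 2*b² + b = b + 2*b²)
(v(33) - 1*20835) + (-15 + 43)*75 = (33*(1 + 2*33) - 1*20835) + (-15 + 43)*75 = (33*(1 + 66) - 20835) + 28*75 = (33*67 - 20835) + 2100 = (2211 - 20835) + 2100 = -18624 + 2100 = -16524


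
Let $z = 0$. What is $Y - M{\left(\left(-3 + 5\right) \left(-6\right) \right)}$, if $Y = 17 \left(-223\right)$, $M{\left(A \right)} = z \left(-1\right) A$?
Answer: $-3791$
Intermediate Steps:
$M{\left(A \right)} = 0$ ($M{\left(A \right)} = 0 \left(-1\right) A = 0 A = 0$)
$Y = -3791$
$Y - M{\left(\left(-3 + 5\right) \left(-6\right) \right)} = -3791 - 0 = -3791 + 0 = -3791$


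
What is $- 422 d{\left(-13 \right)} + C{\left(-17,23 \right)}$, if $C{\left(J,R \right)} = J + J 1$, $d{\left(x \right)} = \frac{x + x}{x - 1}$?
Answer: $- \frac{5724}{7} \approx -817.71$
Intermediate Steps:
$d{\left(x \right)} = \frac{2 x}{-1 + x}$
$C{\left(J,R \right)} = 2 J$ ($C{\left(J,R \right)} = J + J = 2 J$)
$- 422 d{\left(-13 \right)} + C{\left(-17,23 \right)} = - 422 \cdot 2 \left(-13\right) \frac{1}{-1 - 13} + 2 \left(-17\right) = - 422 \cdot 2 \left(-13\right) \frac{1}{-14} - 34 = - 422 \cdot 2 \left(-13\right) \left(- \frac{1}{14}\right) - 34 = \left(-422\right) \frac{13}{7} - 34 = - \frac{5486}{7} - 34 = - \frac{5724}{7}$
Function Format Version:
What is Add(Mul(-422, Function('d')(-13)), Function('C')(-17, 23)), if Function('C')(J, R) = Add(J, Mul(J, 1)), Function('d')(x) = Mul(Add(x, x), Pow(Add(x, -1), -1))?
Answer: Rational(-5724, 7) ≈ -817.71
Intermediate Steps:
Function('d')(x) = Mul(2, x, Pow(Add(-1, x), -1)) (Function('d')(x) = Mul(Mul(2, x), Pow(Add(-1, x), -1)) = Mul(2, x, Pow(Add(-1, x), -1)))
Function('C')(J, R) = Mul(2, J) (Function('C')(J, R) = Add(J, J) = Mul(2, J))
Add(Mul(-422, Function('d')(-13)), Function('C')(-17, 23)) = Add(Mul(-422, Mul(2, -13, Pow(Add(-1, -13), -1))), Mul(2, -17)) = Add(Mul(-422, Mul(2, -13, Pow(-14, -1))), -34) = Add(Mul(-422, Mul(2, -13, Rational(-1, 14))), -34) = Add(Mul(-422, Rational(13, 7)), -34) = Add(Rational(-5486, 7), -34) = Rational(-5724, 7)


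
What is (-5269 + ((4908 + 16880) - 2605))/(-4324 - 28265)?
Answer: -1546/3621 ≈ -0.42695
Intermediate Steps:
(-5269 + ((4908 + 16880) - 2605))/(-4324 - 28265) = (-5269 + (21788 - 2605))/(-32589) = (-5269 + 19183)*(-1/32589) = 13914*(-1/32589) = -1546/3621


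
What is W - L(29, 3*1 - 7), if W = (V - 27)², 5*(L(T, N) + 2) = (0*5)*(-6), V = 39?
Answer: 146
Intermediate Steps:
L(T, N) = -2 (L(T, N) = -2 + ((0*5)*(-6))/5 = -2 + (0*(-6))/5 = -2 + (⅕)*0 = -2 + 0 = -2)
W = 144 (W = (39 - 27)² = 12² = 144)
W - L(29, 3*1 - 7) = 144 - 1*(-2) = 144 + 2 = 146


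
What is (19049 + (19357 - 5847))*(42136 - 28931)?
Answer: 429941595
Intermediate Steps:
(19049 + (19357 - 5847))*(42136 - 28931) = (19049 + 13510)*13205 = 32559*13205 = 429941595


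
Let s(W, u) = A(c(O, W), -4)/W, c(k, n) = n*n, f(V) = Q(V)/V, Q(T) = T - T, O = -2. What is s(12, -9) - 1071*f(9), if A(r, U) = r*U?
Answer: -48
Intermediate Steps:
Q(T) = 0
f(V) = 0 (f(V) = 0/V = 0)
c(k, n) = n**2
A(r, U) = U*r
s(W, u) = -4*W (s(W, u) = (-4*W**2)/W = -4*W)
s(12, -9) - 1071*f(9) = -4*12 - 1071*0 = -48 + 0 = -48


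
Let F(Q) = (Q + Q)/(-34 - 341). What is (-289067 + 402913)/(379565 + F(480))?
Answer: 2846150/9489061 ≈ 0.29994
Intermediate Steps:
F(Q) = -2*Q/375 (F(Q) = (2*Q)/(-375) = (2*Q)*(-1/375) = -2*Q/375)
(-289067 + 402913)/(379565 + F(480)) = (-289067 + 402913)/(379565 - 2/375*480) = 113846/(379565 - 64/25) = 113846/(9489061/25) = 113846*(25/9489061) = 2846150/9489061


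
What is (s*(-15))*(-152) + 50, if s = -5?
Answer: -11350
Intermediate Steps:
(s*(-15))*(-152) + 50 = -5*(-15)*(-152) + 50 = 75*(-152) + 50 = -11400 + 50 = -11350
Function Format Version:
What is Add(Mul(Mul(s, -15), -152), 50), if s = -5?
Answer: -11350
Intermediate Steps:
Add(Mul(Mul(s, -15), -152), 50) = Add(Mul(Mul(-5, -15), -152), 50) = Add(Mul(75, -152), 50) = Add(-11400, 50) = -11350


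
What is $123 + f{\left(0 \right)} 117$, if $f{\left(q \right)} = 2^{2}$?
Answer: $591$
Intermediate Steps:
$f{\left(q \right)} = 4$
$123 + f{\left(0 \right)} 117 = 123 + 4 \cdot 117 = 123 + 468 = 591$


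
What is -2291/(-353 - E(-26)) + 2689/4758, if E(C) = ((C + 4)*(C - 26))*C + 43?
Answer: 1172693/2407548 ≈ 0.48709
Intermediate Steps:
E(C) = 43 + C*(-26 + C)*(4 + C) (E(C) = ((4 + C)*(-26 + C))*C + 43 = ((-26 + C)*(4 + C))*C + 43 = C*(-26 + C)*(4 + C) + 43 = 43 + C*(-26 + C)*(4 + C))
-2291/(-353 - E(-26)) + 2689/4758 = -2291/(-353 - (43 + (-26)**3 - 104*(-26) - 22*(-26)**2)) + 2689/4758 = -2291/(-353 - (43 - 17576 + 2704 - 22*676)) + 2689*(1/4758) = -2291/(-353 - (43 - 17576 + 2704 - 14872)) + 2689/4758 = -2291/(-353 - 1*(-29701)) + 2689/4758 = -2291/(-353 + 29701) + 2689/4758 = -2291/29348 + 2689/4758 = -2291*1/29348 + 2689/4758 = -79/1012 + 2689/4758 = 1172693/2407548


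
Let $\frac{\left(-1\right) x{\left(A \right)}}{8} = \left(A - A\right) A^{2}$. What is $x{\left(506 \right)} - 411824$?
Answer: $-411824$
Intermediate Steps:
$x{\left(A \right)} = 0$ ($x{\left(A \right)} = - 8 \left(A - A\right) A^{2} = - 8 \cdot 0 A^{2} = \left(-8\right) 0 = 0$)
$x{\left(506 \right)} - 411824 = 0 - 411824 = -411824$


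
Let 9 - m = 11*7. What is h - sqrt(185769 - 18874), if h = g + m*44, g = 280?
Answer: -2712 - sqrt(166895) ≈ -3120.5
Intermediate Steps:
m = -68 (m = 9 - 11*7 = 9 - 1*77 = 9 - 77 = -68)
h = -2712 (h = 280 - 68*44 = 280 - 2992 = -2712)
h - sqrt(185769 - 18874) = -2712 - sqrt(185769 - 18874) = -2712 - sqrt(166895)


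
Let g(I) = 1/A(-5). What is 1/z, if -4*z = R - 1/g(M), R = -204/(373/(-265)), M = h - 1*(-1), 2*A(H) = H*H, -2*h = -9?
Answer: -2984/98795 ≈ -0.030204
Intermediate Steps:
h = 9/2 (h = -1/2*(-9) = 9/2 ≈ 4.5000)
A(H) = H**2/2 (A(H) = (H*H)/2 = H**2/2)
M = 11/2 (M = 9/2 - 1*(-1) = 9/2 + 1 = 11/2 ≈ 5.5000)
g(I) = 2/25 (g(I) = 1/((1/2)*(-5)**2) = 1/((1/2)*25) = 1/(25/2) = 2/25)
R = 54060/373 (R = -204/(373*(-1/265)) = -204/(-373/265) = -204*(-265/373) = 54060/373 ≈ 144.93)
z = -98795/2984 (z = -(54060/373 - 1/2/25)/4 = -(54060/373 - 1*25/2)/4 = -(54060/373 - 25/2)/4 = -1/4*98795/746 = -98795/2984 ≈ -33.108)
1/z = 1/(-98795/2984) = -2984/98795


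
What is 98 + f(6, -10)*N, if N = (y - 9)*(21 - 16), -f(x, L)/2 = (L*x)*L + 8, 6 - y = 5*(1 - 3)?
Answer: -42462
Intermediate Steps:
y = 16 (y = 6 - 5*(1 - 3) = 6 - 5*(-2) = 6 - 1*(-10) = 6 + 10 = 16)
f(x, L) = -16 - 2*x*L² (f(x, L) = -2*((L*x)*L + 8) = -2*(x*L² + 8) = -2*(8 + x*L²) = -16 - 2*x*L²)
N = 35 (N = (16 - 9)*(21 - 16) = 7*5 = 35)
98 + f(6, -10)*N = 98 + (-16 - 2*6*(-10)²)*35 = 98 + (-16 - 2*6*100)*35 = 98 + (-16 - 1200)*35 = 98 - 1216*35 = 98 - 42560 = -42462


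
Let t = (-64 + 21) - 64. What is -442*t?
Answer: 47294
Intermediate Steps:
t = -107 (t = -43 - 64 = -107)
-442*t = -442*(-107) = 47294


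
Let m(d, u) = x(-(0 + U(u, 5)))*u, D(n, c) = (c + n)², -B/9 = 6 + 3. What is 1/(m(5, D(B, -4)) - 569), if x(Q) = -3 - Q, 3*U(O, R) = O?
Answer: 3/52133893 ≈ 5.7544e-8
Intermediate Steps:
U(O, R) = O/3
B = -81 (B = -9*(6 + 3) = -9*9 = -81)
m(d, u) = u*(-3 + u/3) (m(d, u) = (-3 - (-1)*(0 + u/3))*u = (-3 - (-1)*u/3)*u = (-3 + u/3)*u = u*(-3 + u/3))
1/(m(5, D(B, -4)) - 569) = 1/((-4 - 81)²*(-9 + (-4 - 81)²)/3 - 569) = 1/((⅓)*(-85)²*(-9 + (-85)²) - 569) = 1/((⅓)*7225*(-9 + 7225) - 569) = 1/((⅓)*7225*7216 - 569) = 1/(52135600/3 - 569) = 1/(52133893/3) = 3/52133893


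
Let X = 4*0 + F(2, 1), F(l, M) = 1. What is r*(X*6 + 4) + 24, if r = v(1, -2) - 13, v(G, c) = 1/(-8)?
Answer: -429/4 ≈ -107.25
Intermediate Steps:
v(G, c) = -1/8
r = -105/8 (r = -1/8 - 13 = -105/8 ≈ -13.125)
X = 1 (X = 4*0 + 1 = 0 + 1 = 1)
r*(X*6 + 4) + 24 = -105*(1*6 + 4)/8 + 24 = -105*(6 + 4)/8 + 24 = -105/8*10 + 24 = -525/4 + 24 = -429/4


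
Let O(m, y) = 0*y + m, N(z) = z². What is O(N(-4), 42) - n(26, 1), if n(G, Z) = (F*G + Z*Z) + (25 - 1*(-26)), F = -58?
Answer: 1472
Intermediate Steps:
O(m, y) = m (O(m, y) = 0 + m = m)
n(G, Z) = 51 + Z² - 58*G (n(G, Z) = (-58*G + Z*Z) + (25 - 1*(-26)) = (-58*G + Z²) + (25 + 26) = (Z² - 58*G) + 51 = 51 + Z² - 58*G)
O(N(-4), 42) - n(26, 1) = (-4)² - (51 + 1² - 58*26) = 16 - (51 + 1 - 1508) = 16 - 1*(-1456) = 16 + 1456 = 1472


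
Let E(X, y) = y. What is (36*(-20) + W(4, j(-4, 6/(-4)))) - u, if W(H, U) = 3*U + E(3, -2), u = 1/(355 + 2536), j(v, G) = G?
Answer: -4200625/5782 ≈ -726.50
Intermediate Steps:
u = 1/2891 ≈ 0.00034590
W(H, U) = -2 + 3*U (W(H, U) = 3*U - 2 = -2 + 3*U)
(36*(-20) + W(4, j(-4, 6/(-4)))) - u = (36*(-20) + (-2 + 3*(6/(-4)))) - 1*1/2891 = (-720 + (-2 + 3*(6*(-¼)))) - 1/2891 = (-720 + (-2 + 3*(-3/2))) - 1/2891 = (-720 + (-2 - 9/2)) - 1/2891 = (-720 - 13/2) - 1/2891 = -1453/2 - 1/2891 = -4200625/5782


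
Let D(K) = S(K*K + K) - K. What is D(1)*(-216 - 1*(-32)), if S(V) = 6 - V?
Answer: -552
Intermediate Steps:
D(K) = 6 - K**2 - 2*K (D(K) = (6 - (K*K + K)) - K = (6 - (K**2 + K)) - K = (6 - (K + K**2)) - K = (6 + (-K - K**2)) - K = (6 - K - K**2) - K = 6 - K**2 - 2*K)
D(1)*(-216 - 1*(-32)) = (6 - 1*1 - 1*1*(1 + 1))*(-216 - 1*(-32)) = (6 - 1 - 1*1*2)*(-216 + 32) = (6 - 1 - 2)*(-184) = 3*(-184) = -552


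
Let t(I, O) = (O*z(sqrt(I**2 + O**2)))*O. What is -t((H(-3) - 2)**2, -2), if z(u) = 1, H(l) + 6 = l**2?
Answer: -4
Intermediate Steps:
H(l) = -6 + l**2
t(I, O) = O**2 (t(I, O) = (O*1)*O = O*O = O**2)
-t((H(-3) - 2)**2, -2) = -1*(-2)**2 = -1*4 = -4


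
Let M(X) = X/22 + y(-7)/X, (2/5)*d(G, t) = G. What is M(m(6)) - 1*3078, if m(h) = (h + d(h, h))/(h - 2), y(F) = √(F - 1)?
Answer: -270843/88 + 8*I*√2/21 ≈ -3077.8 + 0.53875*I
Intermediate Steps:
d(G, t) = 5*G/2
y(F) = √(-1 + F)
m(h) = 7*h/(2*(-2 + h)) (m(h) = (h + 5*h/2)/(h - 2) = (7*h/2)/(-2 + h) = 7*h/(2*(-2 + h)))
M(X) = X/22 + 2*I*√2/X (M(X) = X/22 + √(-1 - 7)/X = X*(1/22) + √(-8)/X = X/22 + (2*I*√2)/X = X/22 + 2*I*√2/X)
M(m(6)) - 1*3078 = (((7/2)*6/(-2 + 6))/22 + 2*I*√2/(((7/2)*6/(-2 + 6)))) - 1*3078 = (((7/2)*6/4)/22 + 2*I*√2/(((7/2)*6/4))) - 3078 = (((7/2)*6*(¼))/22 + 2*I*√2/(((7/2)*6*(¼)))) - 3078 = ((1/22)*(21/4) + 2*I*√2/(21/4)) - 3078 = (21/88 + 2*I*√2*(4/21)) - 3078 = (21/88 + 8*I*√2/21) - 3078 = -270843/88 + 8*I*√2/21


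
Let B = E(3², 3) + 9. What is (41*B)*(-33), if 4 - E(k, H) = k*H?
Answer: 18942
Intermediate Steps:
E(k, H) = 4 - H*k (E(k, H) = 4 - k*H = 4 - H*k)
B = -14 (B = (4 - 1*3*3²) + 9 = (4 - 1*3*9) + 9 = (4 - 27) + 9 = -23 + 9 = -14)
(41*B)*(-33) = (41*(-14))*(-33) = -574*(-33) = 18942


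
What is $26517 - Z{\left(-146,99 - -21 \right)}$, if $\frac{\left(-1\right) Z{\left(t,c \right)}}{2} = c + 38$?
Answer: $26833$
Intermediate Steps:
$Z{\left(t,c \right)} = -76 - 2 c$ ($Z{\left(t,c \right)} = - 2 \left(c + 38\right) = - 2 \left(38 + c\right) = -76 - 2 c$)
$26517 - Z{\left(-146,99 - -21 \right)} = 26517 - \left(-76 - 2 \left(99 - -21\right)\right) = 26517 - \left(-76 - 2 \left(99 + 21\right)\right) = 26517 - \left(-76 - 240\right) = 26517 - -316 = 26517 + 316 = 26833$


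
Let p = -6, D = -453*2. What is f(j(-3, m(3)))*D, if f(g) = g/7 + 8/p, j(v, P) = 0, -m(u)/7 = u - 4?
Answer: 1208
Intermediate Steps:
m(u) = 28 - 7*u (m(u) = -7*(u - 4) = -7*(-4 + u) = 28 - 7*u)
D = -906
f(g) = -4/3 + g/7 (f(g) = g/7 + 8/(-6) = g*(⅐) + 8*(-⅙) = g/7 - 4/3 = -4/3 + g/7)
f(j(-3, m(3)))*D = (-4/3 + (⅐)*0)*(-906) = (-4/3 + 0)*(-906) = -4/3*(-906) = 1208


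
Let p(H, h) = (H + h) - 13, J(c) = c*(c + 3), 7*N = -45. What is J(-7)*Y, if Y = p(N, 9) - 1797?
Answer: -50608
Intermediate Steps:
N = -45/7 (N = (1/7)*(-45) = -45/7 ≈ -6.4286)
J(c) = c*(3 + c)
p(H, h) = -13 + H + h
Y = -12652/7 (Y = (-13 - 45/7 + 9) - 1797 = -73/7 - 1797 = -12652/7 ≈ -1807.4)
J(-7)*Y = -7*(3 - 7)*(-12652/7) = -7*(-4)*(-12652/7) = 28*(-12652/7) = -50608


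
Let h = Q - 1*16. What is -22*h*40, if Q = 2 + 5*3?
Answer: -880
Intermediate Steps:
Q = 17 (Q = 2 + 15 = 17)
h = 1 (h = 17 - 1*16 = 17 - 16 = 1)
-22*h*40 = -22*1*40 = -22*40 = -880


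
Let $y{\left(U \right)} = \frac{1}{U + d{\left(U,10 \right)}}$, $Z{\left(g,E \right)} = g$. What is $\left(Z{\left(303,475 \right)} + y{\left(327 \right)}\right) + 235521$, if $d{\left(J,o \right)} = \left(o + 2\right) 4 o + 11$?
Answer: $\frac{192904033}{818} \approx 2.3582 \cdot 10^{5}$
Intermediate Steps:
$d{\left(J,o \right)} = 11 + o \left(8 + 4 o\right)$ ($d{\left(J,o \right)} = \left(2 + o\right) 4 o + 11 = \left(8 + 4 o\right) o + 11 = o \left(8 + 4 o\right) + 11 = 11 + o \left(8 + 4 o\right)$)
$y{\left(U \right)} = \frac{1}{491 + U}$ ($y{\left(U \right)} = \frac{1}{U + \left(11 + 4 \cdot 10^{2} + 8 \cdot 10\right)} = \frac{1}{U + \left(11 + 4 \cdot 100 + 80\right)} = \frac{1}{U + \left(11 + 400 + 80\right)} = \frac{1}{U + 491} = \frac{1}{491 + U}$)
$\left(Z{\left(303,475 \right)} + y{\left(327 \right)}\right) + 235521 = \left(303 + \frac{1}{491 + 327}\right) + 235521 = \left(303 + \frac{1}{818}\right) + 235521 = \frac{247855}{818} + 235521 = \frac{192904033}{818}$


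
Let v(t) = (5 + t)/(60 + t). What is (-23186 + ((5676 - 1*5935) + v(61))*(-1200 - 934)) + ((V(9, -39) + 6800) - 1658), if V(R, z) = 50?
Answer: 533548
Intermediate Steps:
v(t) = (5 + t)/(60 + t)
(-23186 + ((5676 - 1*5935) + v(61))*(-1200 - 934)) + ((V(9, -39) + 6800) - 1658) = (-23186 + ((5676 - 1*5935) + (5 + 61)/(60 + 61))*(-1200 - 934)) + ((50 + 6800) - 1658) = (-23186 + ((5676 - 5935) + 66/121)*(-2134)) + (6850 - 1658) = (-23186 + (-259 + (1/121)*66)*(-2134)) + 5192 = (-23186 + (-259 + 6/11)*(-2134)) + 5192 = (-23186 - 2843/11*(-2134)) + 5192 = (-23186 + 551542) + 5192 = 528356 + 5192 = 533548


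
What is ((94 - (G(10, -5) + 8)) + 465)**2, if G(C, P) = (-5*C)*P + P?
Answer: 93636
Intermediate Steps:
G(C, P) = P - 5*C*P (G(C, P) = -5*C*P + P = P - 5*C*P)
((94 - (G(10, -5) + 8)) + 465)**2 = ((94 - (-5*(1 - 5*10) + 8)) + 465)**2 = ((94 - (-5*(1 - 50) + 8)) + 465)**2 = ((94 - (-5*(-49) + 8)) + 465)**2 = ((94 - (245 + 8)) + 465)**2 = ((94 - 1*253) + 465)**2 = ((94 - 253) + 465)**2 = (-159 + 465)**2 = 306**2 = 93636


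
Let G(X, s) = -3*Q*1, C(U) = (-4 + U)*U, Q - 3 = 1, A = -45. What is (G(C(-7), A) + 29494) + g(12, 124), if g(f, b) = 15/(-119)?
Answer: 3508343/119 ≈ 29482.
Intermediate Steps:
Q = 4 (Q = 3 + 1 = 4)
C(U) = U*(-4 + U)
g(f, b) = -15/119 (g(f, b) = 15*(-1/119) = -15/119)
G(X, s) = -12 (G(X, s) = -3*4*1 = -12*1 = -12)
(G(C(-7), A) + 29494) + g(12, 124) = (-12 + 29494) - 15/119 = 29482 - 15/119 = 3508343/119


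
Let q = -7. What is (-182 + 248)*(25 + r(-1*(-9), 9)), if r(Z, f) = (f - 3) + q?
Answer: 1584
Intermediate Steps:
r(Z, f) = -10 + f (r(Z, f) = (f - 3) - 7 = (-3 + f) - 7 = -10 + f)
(-182 + 248)*(25 + r(-1*(-9), 9)) = (-182 + 248)*(25 + (-10 + 9)) = 66*(25 - 1) = 66*24 = 1584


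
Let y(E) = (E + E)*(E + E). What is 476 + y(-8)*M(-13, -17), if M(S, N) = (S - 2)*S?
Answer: 50396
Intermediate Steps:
M(S, N) = S*(-2 + S) (M(S, N) = (-2 + S)*S = S*(-2 + S))
y(E) = 4*E² (y(E) = (2*E)*(2*E) = 4*E²)
476 + y(-8)*M(-13, -17) = 476 + (4*(-8)²)*(-13*(-2 - 13)) = 476 + (4*64)*(-13*(-15)) = 476 + 256*195 = 476 + 49920 = 50396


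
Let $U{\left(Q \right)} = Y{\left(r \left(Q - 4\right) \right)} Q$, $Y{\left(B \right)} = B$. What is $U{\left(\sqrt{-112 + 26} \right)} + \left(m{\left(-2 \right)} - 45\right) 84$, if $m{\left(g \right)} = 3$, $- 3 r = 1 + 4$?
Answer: $- \frac{10154}{3} + \frac{20 i \sqrt{86}}{3} \approx -3384.7 + 61.824 i$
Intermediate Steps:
$r = - \frac{5}{3}$ ($r = - \frac{1 + 4}{3} = \left(- \frac{1}{3}\right) 5 = - \frac{5}{3} \approx -1.6667$)
$U{\left(Q \right)} = Q \left(\frac{20}{3} - \frac{5 Q}{3}\right)$ ($U{\left(Q \right)} = - \frac{5 \left(Q - 4\right)}{3} Q = - \frac{5 \left(-4 + Q\right)}{3} Q = \left(\frac{20}{3} - \frac{5 Q}{3}\right) Q = Q \left(\frac{20}{3} - \frac{5 Q}{3}\right)$)
$U{\left(\sqrt{-112 + 26} \right)} + \left(m{\left(-2 \right)} - 45\right) 84 = \frac{5 \sqrt{-112 + 26} \left(4 - \sqrt{-112 + 26}\right)}{3} + \left(3 - 45\right) 84 = \frac{5 \sqrt{-86} \left(4 - \sqrt{-86}\right)}{3} - 3528 = \frac{5 i \sqrt{86} \left(4 - i \sqrt{86}\right)}{3} - 3528 = -3528 + \frac{5 i \sqrt{86} \left(4 - i \sqrt{86}\right)}{3}$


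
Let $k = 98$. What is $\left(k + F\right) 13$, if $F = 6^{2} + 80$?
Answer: $2782$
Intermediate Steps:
$F = 116$ ($F = 36 + 80 = 116$)
$\left(k + F\right) 13 = \left(98 + 116\right) 13 = 214 \cdot 13 = 2782$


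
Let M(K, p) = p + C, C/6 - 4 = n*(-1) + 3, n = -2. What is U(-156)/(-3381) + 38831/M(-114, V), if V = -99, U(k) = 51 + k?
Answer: -6251566/7245 ≈ -862.88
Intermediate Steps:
C = 54 (C = 24 + 6*(-2*(-1) + 3) = 24 + 6*(2 + 3) = 24 + 6*5 = 24 + 30 = 54)
M(K, p) = 54 + p (M(K, p) = p + 54 = 54 + p)
U(-156)/(-3381) + 38831/M(-114, V) = (51 - 156)/(-3381) + 38831/(54 - 99) = -105*(-1/3381) + 38831/(-45) = 5/161 + 38831*(-1/45) = 5/161 - 38831/45 = -6251566/7245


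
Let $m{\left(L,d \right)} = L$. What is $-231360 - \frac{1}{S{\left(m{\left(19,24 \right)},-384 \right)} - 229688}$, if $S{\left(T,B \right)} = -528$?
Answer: $- \frac{53262773759}{230216} \approx -2.3136 \cdot 10^{5}$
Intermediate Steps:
$-231360 - \frac{1}{S{\left(m{\left(19,24 \right)},-384 \right)} - 229688} = -231360 - \frac{1}{-528 - 229688} = -231360 - \frac{1}{-230216} = -231360 - - \frac{1}{230216} = -231360 + \frac{1}{230216} = - \frac{53262773759}{230216}$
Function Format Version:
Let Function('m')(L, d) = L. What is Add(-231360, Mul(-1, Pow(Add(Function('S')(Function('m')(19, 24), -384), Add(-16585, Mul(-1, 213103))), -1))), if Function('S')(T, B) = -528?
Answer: Rational(-53262773759, 230216) ≈ -2.3136e+5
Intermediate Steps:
Add(-231360, Mul(-1, Pow(Add(Function('S')(Function('m')(19, 24), -384), Add(-16585, Mul(-1, 213103))), -1))) = Add(-231360, Mul(-1, Pow(Add(-528, Add(-16585, Mul(-1, 213103))), -1))) = Add(-231360, Mul(-1, Pow(Add(-528, Add(-16585, -213103)), -1))) = Add(-231360, Mul(-1, Pow(Add(-528, -229688), -1))) = Add(-231360, Mul(-1, Pow(-230216, -1))) = Add(-231360, Mul(-1, Rational(-1, 230216))) = Add(-231360, Rational(1, 230216)) = Rational(-53262773759, 230216)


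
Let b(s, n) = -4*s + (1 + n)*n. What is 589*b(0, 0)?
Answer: 0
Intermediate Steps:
b(s, n) = -4*s + n*(1 + n)
589*b(0, 0) = 589*(0 + 0² - 4*0) = 589*(0 + 0 + 0) = 589*0 = 0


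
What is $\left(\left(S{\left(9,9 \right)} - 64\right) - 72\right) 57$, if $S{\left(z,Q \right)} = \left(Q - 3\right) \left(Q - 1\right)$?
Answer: $-5016$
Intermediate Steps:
$S{\left(z,Q \right)} = \left(-1 + Q\right) \left(-3 + Q\right)$ ($S{\left(z,Q \right)} = \left(-3 + Q\right) \left(-1 + Q\right) = \left(-1 + Q\right) \left(-3 + Q\right)$)
$\left(\left(S{\left(9,9 \right)} - 64\right) - 72\right) 57 = \left(\left(\left(3 + 9^{2} - 36\right) - 64\right) - 72\right) 57 = \left(\left(\left(3 + 81 - 36\right) - 64\right) - 72\right) 57 = \left(\left(48 - 64\right) - 72\right) 57 = \left(-16 - 72\right) 57 = \left(-88\right) 57 = -5016$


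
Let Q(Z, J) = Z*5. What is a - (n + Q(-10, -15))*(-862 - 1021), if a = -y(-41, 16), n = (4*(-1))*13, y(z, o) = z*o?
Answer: -191410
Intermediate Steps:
y(z, o) = o*z
Q(Z, J) = 5*Z
n = -52 (n = -4*13 = -52)
a = 656 (a = -16*(-41) = -1*(-656) = 656)
a - (n + Q(-10, -15))*(-862 - 1021) = 656 - (-52 + 5*(-10))*(-862 - 1021) = 656 - (-52 - 50)*(-1883) = 656 - (-102)*(-1883) = 656 - 1*192066 = 656 - 192066 = -191410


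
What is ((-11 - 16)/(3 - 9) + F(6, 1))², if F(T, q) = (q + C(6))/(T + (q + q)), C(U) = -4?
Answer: 1089/64 ≈ 17.016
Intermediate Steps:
F(T, q) = (-4 + q)/(T + 2*q) (F(T, q) = (q - 4)/(T + (q + q)) = (-4 + q)/(T + 2*q))
((-11 - 16)/(3 - 9) + F(6, 1))² = ((-11 - 16)/(3 - 9) + (-4 + 1)/(6 + 2*1))² = (-27/(-6) - 3/(6 + 2))² = (-27*(-⅙) - 3/8)² = (9/2 + (⅛)*(-3))² = (9/2 - 3/8)² = (33/8)² = 1089/64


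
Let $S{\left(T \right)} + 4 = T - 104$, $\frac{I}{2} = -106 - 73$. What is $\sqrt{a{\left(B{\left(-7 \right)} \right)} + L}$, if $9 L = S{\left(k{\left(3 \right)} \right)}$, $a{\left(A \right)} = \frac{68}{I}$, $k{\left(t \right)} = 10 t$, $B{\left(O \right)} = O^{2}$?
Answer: $\frac{2 i \sqrt{638493}}{537} \approx 2.976 i$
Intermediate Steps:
$I = -358$ ($I = 2 \left(-106 - 73\right) = 2 \left(-179\right) = -358$)
$a{\left(A \right)} = - \frac{34}{179}$ ($a{\left(A \right)} = \frac{68}{-358} = 68 \left(- \frac{1}{358}\right) = - \frac{34}{179}$)
$S{\left(T \right)} = -108 + T$ ($S{\left(T \right)} = -4 + \left(T - 104\right) = -4 + \left(-104 + T\right) = -108 + T$)
$L = - \frac{26}{3}$ ($L = \frac{-108 + 10 \cdot 3}{9} = \frac{-108 + 30}{9} = \frac{1}{9} \left(-78\right) = - \frac{26}{3} \approx -8.6667$)
$\sqrt{a{\left(B{\left(-7 \right)} \right)} + L} = \sqrt{- \frac{34}{179} - \frac{26}{3}} = \sqrt{- \frac{4756}{537}} = \frac{2 i \sqrt{638493}}{537}$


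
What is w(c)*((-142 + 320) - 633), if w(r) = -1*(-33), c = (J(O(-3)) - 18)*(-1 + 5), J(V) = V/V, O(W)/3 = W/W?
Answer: -15015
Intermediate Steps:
O(W) = 3 (O(W) = 3*(W/W) = 3*1 = 3)
J(V) = 1
c = -68 (c = (1 - 18)*(-1 + 5) = -17*4 = -68)
w(r) = 33
w(c)*((-142 + 320) - 633) = 33*((-142 + 320) - 633) = 33*(178 - 633) = 33*(-455) = -15015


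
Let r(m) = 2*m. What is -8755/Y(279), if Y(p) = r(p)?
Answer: -8755/558 ≈ -15.690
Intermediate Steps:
Y(p) = 2*p
-8755/Y(279) = -8755/(2*279) = -8755/558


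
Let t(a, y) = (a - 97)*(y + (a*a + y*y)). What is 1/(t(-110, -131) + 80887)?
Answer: -1/5949023 ≈ -1.6809e-7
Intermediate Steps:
t(a, y) = (-97 + a)*(y + a**2 + y**2) (t(a, y) = (-97 + a)*(y + (a**2 + y**2)) = (-97 + a)*(y + a**2 + y**2))
1/(t(-110, -131) + 80887) = 1/(((-110)**3 - 97*(-131) - 97*(-110)**2 - 97*(-131)**2 - 110*(-131) - 110*(-131)**2) + 80887) = 1/((-1331000 + 12707 - 97*12100 - 97*17161 + 14410 - 110*17161) + 80887) = 1/((-1331000 + 12707 - 1173700 - 1664617 + 14410 - 1887710) + 80887) = 1/(-6029910 + 80887) = 1/(-5949023) = -1/5949023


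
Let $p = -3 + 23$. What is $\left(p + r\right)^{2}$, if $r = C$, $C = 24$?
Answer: $1936$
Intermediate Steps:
$r = 24$
$p = 20$
$\left(p + r\right)^{2} = \left(20 + 24\right)^{2} = 44^{2} = 1936$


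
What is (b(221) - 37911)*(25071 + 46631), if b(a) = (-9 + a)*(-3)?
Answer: -2763896994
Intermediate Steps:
b(a) = 27 - 3*a
(b(221) - 37911)*(25071 + 46631) = ((27 - 3*221) - 37911)*(25071 + 46631) = ((27 - 663) - 37911)*71702 = (-636 - 37911)*71702 = -38547*71702 = -2763896994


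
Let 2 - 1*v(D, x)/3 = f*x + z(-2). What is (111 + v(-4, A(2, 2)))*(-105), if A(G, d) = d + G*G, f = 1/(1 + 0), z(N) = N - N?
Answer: -10395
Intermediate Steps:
z(N) = 0
f = 1 (f = 1/1 = 1)
A(G, d) = d + G²
v(D, x) = 6 - 3*x (v(D, x) = 6 - 3*(1*x + 0) = 6 - 3*(x + 0) = 6 - 3*x)
(111 + v(-4, A(2, 2)))*(-105) = (111 + (6 - 3*(2 + 2²)))*(-105) = (111 + (6 - 3*(2 + 4)))*(-105) = (111 + (6 - 3*6))*(-105) = (111 + (6 - 18))*(-105) = (111 - 12)*(-105) = 99*(-105) = -10395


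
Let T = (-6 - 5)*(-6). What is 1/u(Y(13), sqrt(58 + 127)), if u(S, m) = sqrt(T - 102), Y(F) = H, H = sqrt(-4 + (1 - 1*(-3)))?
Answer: -I/6 ≈ -0.16667*I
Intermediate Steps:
T = 66 (T = -11*(-6) = 66)
H = 0 (H = sqrt(-4 + (1 + 3)) = sqrt(-4 + 4) = sqrt(0) = 0)
Y(F) = 0
u(S, m) = 6*I (u(S, m) = sqrt(66 - 102) = sqrt(-36) = 6*I)
1/u(Y(13), sqrt(58 + 127)) = 1/(6*I) = -I/6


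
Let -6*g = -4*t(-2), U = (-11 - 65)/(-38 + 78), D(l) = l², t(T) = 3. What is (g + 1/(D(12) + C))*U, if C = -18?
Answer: -4807/1260 ≈ -3.8151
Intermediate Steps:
U = -19/10 (U = -76/40 = -76*1/40 = -19/10 ≈ -1.9000)
g = 2 (g = -(-2)*3/3 = -⅙*(-12) = 2)
(g + 1/(D(12) + C))*U = (2 + 1/(12² - 18))*(-19/10) = (2 + 1/(144 - 18))*(-19/10) = (2 + 1/126)*(-19/10) = (253/126)*(-19/10) = -4807/1260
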